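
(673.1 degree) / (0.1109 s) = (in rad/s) 105.9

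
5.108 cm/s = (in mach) 0.00015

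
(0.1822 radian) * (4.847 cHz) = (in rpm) 0.08433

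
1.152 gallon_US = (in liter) 4.361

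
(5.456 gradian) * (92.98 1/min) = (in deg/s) 7.609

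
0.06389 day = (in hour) 1.533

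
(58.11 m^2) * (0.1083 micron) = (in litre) 0.006293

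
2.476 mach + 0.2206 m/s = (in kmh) 3036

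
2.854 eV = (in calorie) 1.093e-19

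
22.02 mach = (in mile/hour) 1.677e+04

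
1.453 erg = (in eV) 9.069e+11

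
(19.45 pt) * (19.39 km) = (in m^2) 133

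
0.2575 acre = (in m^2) 1042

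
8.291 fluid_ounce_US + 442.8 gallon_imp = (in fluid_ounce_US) 6.808e+04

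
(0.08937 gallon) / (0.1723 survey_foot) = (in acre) 1.592e-06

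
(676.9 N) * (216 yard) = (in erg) 1.337e+12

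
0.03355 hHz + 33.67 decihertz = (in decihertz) 67.22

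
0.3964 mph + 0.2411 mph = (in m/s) 0.285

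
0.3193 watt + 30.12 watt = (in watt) 30.44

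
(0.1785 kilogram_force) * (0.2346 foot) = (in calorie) 0.02992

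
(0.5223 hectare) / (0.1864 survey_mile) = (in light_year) 1.84e-15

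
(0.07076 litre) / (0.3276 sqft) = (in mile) 1.445e-06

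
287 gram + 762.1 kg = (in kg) 762.4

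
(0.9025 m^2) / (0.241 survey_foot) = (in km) 0.01229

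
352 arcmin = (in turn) 0.0163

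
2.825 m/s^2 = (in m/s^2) 2.825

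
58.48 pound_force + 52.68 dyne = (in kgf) 26.53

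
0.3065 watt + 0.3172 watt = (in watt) 0.6237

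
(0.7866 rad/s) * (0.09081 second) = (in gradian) 4.547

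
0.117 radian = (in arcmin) 402.2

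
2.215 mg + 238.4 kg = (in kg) 238.4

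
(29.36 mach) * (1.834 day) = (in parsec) 5.134e-08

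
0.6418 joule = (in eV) 4.006e+18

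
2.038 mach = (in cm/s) 6.939e+04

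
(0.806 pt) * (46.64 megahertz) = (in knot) 2.578e+04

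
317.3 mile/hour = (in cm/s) 1.418e+04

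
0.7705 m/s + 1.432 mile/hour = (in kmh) 5.078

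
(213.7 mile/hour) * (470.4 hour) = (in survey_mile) 1.005e+05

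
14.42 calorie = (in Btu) 0.05718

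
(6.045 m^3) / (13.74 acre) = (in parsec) 3.523e-21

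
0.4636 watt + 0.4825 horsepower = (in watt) 360.3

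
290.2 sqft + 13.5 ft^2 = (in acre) 0.006972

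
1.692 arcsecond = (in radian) 8.203e-06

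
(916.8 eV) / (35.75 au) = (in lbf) 6.174e-30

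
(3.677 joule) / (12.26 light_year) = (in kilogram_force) 3.233e-18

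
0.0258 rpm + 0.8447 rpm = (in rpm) 0.8705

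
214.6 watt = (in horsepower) 0.2878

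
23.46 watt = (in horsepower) 0.03146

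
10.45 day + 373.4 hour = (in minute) 3.745e+04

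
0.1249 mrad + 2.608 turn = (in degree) 938.9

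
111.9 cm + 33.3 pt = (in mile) 0.0007026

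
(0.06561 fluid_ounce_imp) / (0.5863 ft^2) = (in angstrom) 3.422e+05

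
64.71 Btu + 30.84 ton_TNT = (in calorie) 3.084e+10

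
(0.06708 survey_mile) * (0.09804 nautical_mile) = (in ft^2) 2.11e+05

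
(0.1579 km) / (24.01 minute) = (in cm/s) 10.96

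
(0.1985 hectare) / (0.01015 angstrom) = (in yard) 2.139e+15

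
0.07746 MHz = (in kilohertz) 77.46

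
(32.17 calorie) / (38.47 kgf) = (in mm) 356.8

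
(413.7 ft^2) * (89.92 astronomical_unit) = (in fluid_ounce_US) 1.748e+19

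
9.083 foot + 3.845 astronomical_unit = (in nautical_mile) 3.106e+08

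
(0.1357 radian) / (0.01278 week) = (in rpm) 0.0001677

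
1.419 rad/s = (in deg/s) 81.3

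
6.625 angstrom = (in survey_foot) 2.174e-09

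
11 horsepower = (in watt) 8203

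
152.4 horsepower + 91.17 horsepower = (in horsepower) 243.6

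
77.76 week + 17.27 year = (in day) 6848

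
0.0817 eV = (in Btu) 1.241e-23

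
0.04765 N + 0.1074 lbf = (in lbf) 0.1181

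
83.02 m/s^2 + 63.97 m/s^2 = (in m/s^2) 147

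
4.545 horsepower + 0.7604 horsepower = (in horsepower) 5.305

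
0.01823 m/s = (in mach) 5.354e-05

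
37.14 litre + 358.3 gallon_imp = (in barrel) 10.48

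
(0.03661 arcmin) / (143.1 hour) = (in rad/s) 2.067e-11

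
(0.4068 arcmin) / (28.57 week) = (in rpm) 6.54e-11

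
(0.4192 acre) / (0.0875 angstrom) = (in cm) 1.939e+16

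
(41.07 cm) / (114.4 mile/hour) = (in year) 2.547e-10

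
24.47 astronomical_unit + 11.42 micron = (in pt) 1.038e+16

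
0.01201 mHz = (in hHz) 1.201e-07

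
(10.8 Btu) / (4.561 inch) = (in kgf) 1.003e+04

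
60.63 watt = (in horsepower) 0.08131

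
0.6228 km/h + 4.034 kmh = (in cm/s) 129.4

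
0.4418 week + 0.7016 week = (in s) 6.915e+05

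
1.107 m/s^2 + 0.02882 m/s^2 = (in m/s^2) 1.136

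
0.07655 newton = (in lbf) 0.01721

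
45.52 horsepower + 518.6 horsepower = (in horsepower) 564.1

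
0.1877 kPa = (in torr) 1.408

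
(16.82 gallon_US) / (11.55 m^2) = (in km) 5.513e-06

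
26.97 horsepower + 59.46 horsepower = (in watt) 6.445e+04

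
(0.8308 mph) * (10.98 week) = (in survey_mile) 1533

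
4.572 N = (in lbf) 1.028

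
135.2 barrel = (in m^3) 21.5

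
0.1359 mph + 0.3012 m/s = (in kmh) 1.303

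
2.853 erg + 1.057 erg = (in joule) 3.91e-07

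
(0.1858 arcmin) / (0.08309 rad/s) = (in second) 0.0006505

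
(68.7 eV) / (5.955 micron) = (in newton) 1.848e-12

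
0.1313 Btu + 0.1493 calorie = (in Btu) 0.1319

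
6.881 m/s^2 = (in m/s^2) 6.881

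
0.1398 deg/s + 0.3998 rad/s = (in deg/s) 23.05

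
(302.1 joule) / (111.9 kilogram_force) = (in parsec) 8.922e-18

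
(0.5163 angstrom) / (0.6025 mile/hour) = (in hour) 5.325e-14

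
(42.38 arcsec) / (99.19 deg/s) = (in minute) 1.978e-06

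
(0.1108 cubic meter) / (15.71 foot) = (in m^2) 0.02314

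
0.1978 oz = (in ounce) 0.1978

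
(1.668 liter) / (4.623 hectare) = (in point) 0.0001023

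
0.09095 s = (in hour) 2.526e-05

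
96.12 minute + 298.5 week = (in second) 1.805e+08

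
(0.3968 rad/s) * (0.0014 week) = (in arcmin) 1.155e+06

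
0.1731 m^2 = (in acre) 4.277e-05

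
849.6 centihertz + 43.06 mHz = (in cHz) 853.9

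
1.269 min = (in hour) 0.02115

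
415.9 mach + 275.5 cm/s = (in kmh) 5.098e+05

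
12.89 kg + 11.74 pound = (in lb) 40.16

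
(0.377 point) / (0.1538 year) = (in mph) 6.134e-11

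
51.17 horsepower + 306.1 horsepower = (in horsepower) 357.3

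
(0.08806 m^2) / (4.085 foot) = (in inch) 2.784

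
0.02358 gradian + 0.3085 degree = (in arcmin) 19.78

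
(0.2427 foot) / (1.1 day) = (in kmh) 2.802e-06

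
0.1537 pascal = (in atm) 1.517e-06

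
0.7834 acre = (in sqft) 3.412e+04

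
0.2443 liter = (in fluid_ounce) 8.261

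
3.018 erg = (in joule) 3.018e-07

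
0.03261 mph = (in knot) 0.02834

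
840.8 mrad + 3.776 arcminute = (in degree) 48.24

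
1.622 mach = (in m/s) 552.3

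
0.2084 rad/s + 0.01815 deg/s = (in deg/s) 11.96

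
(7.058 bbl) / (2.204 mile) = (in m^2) 0.0003164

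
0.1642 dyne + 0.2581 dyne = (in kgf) 4.306e-07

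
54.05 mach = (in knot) 3.577e+04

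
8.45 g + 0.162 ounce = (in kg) 0.01304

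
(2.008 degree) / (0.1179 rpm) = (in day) 3.285e-05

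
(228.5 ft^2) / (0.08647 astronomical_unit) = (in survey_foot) 5.384e-09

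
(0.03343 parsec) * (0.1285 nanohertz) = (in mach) 389.3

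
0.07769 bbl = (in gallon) 3.263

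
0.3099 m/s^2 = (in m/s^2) 0.3099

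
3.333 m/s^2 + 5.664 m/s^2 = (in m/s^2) 8.997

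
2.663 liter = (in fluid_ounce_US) 90.05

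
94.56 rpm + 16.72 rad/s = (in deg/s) 1525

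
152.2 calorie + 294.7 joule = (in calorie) 222.6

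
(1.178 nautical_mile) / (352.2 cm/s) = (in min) 10.32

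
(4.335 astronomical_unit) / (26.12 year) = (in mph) 1761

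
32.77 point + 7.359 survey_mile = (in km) 11.84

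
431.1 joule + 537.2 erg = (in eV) 2.691e+21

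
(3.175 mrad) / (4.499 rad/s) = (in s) 0.0007057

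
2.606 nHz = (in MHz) 2.606e-15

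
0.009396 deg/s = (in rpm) 0.001566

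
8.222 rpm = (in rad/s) 0.861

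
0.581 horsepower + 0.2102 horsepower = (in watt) 590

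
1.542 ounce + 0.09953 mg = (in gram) 43.72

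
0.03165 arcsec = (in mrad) 0.0001534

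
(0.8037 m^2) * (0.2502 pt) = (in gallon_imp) 0.0156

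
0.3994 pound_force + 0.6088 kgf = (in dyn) 7.747e+05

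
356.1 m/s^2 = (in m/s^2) 356.1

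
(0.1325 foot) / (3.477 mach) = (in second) 3.411e-05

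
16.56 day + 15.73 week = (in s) 1.094e+07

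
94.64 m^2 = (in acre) 0.02339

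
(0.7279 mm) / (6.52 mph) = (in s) 0.0002497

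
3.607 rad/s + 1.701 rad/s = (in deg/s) 304.1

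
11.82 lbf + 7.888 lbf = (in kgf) 8.939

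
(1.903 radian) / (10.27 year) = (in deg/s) 3.367e-07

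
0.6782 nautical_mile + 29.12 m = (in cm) 1.285e+05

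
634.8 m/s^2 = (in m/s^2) 634.8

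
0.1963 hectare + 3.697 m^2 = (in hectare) 0.1967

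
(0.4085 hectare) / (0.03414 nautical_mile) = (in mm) 6.461e+04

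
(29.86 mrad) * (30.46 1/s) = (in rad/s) 0.9095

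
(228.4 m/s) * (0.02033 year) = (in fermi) 1.464e+23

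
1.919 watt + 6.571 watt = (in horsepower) 0.01139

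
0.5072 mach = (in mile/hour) 386.3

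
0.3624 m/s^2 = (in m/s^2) 0.3624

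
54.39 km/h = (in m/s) 15.11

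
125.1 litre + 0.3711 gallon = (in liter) 126.5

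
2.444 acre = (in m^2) 9891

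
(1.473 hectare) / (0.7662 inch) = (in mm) 7.569e+08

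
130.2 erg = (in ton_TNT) 3.112e-15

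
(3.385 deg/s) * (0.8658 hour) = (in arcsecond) 3.798e+07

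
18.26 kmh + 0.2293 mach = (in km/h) 299.3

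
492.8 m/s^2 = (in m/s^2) 492.8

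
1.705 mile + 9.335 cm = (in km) 2.744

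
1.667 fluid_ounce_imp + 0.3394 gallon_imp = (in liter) 1.59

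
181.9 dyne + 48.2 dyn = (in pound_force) 0.0005173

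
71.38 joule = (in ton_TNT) 1.706e-08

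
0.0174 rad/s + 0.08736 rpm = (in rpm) 0.2535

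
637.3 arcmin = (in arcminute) 637.3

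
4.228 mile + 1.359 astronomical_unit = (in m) 2.033e+11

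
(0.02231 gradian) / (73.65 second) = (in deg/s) 0.0002726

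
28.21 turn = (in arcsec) 3.656e+07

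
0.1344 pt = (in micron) 47.41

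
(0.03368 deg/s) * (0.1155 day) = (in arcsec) 1.21e+06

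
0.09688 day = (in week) 0.01384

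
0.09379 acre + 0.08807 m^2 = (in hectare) 0.03796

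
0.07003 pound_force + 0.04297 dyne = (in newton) 0.3115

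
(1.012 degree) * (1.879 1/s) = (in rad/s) 0.03319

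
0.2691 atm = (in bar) 0.2727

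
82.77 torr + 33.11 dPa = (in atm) 0.1089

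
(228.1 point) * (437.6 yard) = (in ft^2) 346.6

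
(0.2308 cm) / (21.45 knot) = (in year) 6.632e-12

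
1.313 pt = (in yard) 0.0005066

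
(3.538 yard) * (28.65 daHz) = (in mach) 2.722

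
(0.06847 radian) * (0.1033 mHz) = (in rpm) 6.754e-05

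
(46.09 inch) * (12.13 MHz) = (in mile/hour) 3.177e+07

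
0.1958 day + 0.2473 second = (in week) 0.02797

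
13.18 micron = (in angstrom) 1.318e+05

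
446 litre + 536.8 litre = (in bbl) 6.182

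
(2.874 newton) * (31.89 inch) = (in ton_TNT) 5.564e-10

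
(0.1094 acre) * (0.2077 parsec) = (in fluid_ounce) 9.594e+22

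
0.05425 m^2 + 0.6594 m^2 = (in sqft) 7.682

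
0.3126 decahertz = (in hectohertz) 0.03126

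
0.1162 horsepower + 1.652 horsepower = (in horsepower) 1.768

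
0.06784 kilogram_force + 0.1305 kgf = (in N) 1.945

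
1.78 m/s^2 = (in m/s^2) 1.78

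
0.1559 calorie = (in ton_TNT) 1.559e-10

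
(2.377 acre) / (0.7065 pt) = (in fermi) 3.86e+22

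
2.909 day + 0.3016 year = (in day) 113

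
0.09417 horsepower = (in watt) 70.22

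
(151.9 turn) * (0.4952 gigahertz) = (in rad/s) 4.726e+11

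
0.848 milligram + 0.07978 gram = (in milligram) 80.63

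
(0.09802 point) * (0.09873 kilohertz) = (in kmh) 0.01229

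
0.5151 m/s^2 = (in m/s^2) 0.5151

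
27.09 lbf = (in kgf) 12.29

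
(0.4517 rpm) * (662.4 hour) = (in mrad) 1.128e+08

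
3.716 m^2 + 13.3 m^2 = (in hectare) 0.001702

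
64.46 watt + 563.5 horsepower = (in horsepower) 563.6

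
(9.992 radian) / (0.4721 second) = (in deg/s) 1213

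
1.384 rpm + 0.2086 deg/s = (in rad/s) 0.1486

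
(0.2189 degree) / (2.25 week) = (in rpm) 2.681e-08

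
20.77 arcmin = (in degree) 0.3462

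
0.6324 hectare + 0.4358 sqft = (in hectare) 0.6324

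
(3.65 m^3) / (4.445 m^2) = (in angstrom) 8.211e+09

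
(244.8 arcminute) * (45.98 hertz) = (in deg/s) 187.6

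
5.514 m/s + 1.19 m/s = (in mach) 0.01969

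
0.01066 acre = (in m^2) 43.14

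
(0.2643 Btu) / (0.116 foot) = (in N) 7887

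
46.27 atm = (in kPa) 4688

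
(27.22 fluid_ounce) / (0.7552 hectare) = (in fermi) 1.066e+08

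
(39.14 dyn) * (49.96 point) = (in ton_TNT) 1.649e-15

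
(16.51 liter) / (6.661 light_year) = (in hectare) 2.62e-23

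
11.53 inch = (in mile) 0.000182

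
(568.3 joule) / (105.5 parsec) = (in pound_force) 3.925e-17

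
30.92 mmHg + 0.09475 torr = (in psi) 0.5997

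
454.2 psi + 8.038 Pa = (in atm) 30.91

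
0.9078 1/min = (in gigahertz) 1.513e-11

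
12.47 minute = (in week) 0.001237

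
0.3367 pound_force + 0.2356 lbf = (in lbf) 0.5723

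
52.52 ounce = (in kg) 1.489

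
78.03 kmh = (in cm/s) 2168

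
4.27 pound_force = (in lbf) 4.27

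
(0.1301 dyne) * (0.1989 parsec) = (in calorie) 1.908e+09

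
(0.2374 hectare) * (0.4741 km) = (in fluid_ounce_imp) 3.961e+10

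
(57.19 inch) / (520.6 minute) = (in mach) 1.366e-07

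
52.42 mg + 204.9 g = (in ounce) 7.229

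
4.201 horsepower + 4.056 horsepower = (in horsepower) 8.257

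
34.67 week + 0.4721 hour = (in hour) 5825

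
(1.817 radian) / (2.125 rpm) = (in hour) 0.002268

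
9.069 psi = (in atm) 0.6171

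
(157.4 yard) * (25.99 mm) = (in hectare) 0.0003741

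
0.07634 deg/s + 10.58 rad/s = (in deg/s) 606.3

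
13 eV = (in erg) 2.083e-11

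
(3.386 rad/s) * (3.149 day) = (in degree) 5.278e+07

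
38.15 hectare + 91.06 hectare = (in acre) 319.3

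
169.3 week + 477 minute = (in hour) 2.845e+04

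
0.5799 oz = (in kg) 0.01644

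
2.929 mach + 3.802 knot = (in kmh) 3597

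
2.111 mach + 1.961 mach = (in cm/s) 1.387e+05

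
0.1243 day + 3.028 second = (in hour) 2.984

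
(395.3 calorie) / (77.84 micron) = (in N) 2.125e+07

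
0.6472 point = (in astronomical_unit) 1.526e-15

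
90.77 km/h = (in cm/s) 2521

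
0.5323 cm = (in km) 5.323e-06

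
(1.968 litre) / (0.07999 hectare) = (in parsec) 7.973e-23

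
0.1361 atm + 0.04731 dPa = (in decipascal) 1.379e+05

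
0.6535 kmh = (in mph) 0.4061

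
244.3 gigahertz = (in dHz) 2.443e+12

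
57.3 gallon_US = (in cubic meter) 0.2169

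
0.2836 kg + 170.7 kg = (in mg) 1.71e+08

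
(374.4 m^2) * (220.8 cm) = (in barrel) 5200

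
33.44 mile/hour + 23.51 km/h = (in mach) 0.06308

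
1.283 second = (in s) 1.283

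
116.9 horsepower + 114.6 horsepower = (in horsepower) 231.5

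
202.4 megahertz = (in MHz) 202.4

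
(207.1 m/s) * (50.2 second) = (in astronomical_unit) 6.95e-08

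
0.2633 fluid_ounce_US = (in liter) 0.007787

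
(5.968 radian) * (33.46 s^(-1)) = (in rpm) 1907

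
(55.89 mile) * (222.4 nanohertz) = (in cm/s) 2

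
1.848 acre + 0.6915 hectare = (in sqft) 1.549e+05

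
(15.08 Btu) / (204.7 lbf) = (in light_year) 1.847e-15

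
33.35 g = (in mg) 3.335e+04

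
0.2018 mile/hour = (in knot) 0.1754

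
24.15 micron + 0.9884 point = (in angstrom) 3.728e+06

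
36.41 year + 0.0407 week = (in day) 1.329e+04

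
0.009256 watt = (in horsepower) 1.241e-05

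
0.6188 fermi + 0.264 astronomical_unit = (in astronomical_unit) 0.264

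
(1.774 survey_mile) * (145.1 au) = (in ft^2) 6.671e+17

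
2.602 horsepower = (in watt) 1940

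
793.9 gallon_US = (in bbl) 18.9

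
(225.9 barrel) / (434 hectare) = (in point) 0.02346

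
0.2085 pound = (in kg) 0.09457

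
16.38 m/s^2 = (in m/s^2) 16.38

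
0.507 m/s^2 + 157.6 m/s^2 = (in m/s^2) 158.1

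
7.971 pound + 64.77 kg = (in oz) 2412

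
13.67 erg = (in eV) 8.532e+12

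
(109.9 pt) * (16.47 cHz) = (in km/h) 0.02299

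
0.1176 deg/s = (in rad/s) 0.002053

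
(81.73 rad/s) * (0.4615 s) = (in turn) 6.003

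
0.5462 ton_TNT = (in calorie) 5.462e+08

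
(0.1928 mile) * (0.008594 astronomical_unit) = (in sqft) 4.294e+12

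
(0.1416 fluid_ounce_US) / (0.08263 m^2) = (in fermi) 5.068e+10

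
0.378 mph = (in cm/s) 16.9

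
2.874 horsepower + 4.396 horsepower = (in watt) 5421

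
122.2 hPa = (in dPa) 1.222e+05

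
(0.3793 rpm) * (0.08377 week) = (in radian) 2012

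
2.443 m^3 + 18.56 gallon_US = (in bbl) 15.81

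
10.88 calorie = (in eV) 2.841e+20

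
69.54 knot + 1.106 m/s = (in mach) 0.1083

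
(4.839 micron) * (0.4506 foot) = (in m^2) 6.646e-07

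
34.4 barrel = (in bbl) 34.4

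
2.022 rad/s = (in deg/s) 115.9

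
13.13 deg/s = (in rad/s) 0.2292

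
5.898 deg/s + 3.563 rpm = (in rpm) 4.546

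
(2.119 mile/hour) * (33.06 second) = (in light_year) 3.31e-15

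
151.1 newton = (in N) 151.1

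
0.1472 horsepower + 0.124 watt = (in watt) 109.9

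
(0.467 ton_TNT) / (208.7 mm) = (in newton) 9.362e+09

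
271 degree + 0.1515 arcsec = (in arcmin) 1.626e+04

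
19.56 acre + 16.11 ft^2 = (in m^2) 7.916e+04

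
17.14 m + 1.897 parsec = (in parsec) 1.897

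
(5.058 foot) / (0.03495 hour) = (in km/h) 0.04411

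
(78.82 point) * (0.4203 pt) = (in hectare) 4.123e-10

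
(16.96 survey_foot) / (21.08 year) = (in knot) 1.512e-08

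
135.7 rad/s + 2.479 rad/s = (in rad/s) 138.2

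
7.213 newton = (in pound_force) 1.622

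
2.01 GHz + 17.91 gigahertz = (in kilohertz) 1.992e+07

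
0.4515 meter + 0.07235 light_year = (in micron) 6.845e+20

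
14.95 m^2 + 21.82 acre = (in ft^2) 9.506e+05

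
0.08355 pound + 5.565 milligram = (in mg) 3.79e+04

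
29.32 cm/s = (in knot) 0.5699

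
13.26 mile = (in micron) 2.134e+10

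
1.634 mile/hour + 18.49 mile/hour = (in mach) 0.02642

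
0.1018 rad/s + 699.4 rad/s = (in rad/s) 699.5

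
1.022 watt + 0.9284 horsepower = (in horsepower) 0.9298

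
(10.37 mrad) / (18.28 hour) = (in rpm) 1.505e-06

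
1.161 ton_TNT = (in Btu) 4.604e+06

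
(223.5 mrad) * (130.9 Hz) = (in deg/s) 1676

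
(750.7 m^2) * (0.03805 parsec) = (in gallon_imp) 1.939e+20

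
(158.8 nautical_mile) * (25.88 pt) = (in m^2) 2685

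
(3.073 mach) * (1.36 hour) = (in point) 1.452e+10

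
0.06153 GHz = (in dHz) 6.153e+08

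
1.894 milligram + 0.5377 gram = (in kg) 0.0005396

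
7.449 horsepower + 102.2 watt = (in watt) 5657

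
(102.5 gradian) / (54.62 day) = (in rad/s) 3.412e-07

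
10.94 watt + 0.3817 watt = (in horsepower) 0.01518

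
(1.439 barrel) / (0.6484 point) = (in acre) 0.2472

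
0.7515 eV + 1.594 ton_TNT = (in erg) 6.669e+16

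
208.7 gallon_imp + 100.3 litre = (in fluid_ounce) 3.547e+04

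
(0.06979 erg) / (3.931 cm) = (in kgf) 1.81e-08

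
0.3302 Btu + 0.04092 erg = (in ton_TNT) 8.326e-08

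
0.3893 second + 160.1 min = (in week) 0.01588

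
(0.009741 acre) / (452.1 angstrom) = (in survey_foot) 2.861e+09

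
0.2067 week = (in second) 1.25e+05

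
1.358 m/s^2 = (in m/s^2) 1.358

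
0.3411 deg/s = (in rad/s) 0.005953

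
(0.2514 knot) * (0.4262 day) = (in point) 1.35e+07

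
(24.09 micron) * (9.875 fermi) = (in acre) 5.878e-23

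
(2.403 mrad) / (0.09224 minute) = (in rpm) 0.004146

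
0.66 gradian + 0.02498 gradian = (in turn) 0.001712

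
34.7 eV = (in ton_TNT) 1.329e-27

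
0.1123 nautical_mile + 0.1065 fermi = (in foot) 682.3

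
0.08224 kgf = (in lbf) 0.1813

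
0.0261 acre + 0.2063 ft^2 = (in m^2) 105.6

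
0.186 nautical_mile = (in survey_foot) 1130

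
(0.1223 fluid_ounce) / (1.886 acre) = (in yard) 5.182e-10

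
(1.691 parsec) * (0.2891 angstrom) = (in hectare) 150.8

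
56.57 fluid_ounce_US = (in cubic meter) 0.001673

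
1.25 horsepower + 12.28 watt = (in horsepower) 1.266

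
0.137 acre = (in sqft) 5968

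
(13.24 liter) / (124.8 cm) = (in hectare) 1.061e-06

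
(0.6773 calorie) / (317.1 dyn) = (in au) 5.974e-09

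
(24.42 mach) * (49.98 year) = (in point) 3.715e+16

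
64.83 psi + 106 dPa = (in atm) 4.412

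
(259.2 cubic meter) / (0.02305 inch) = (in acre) 109.4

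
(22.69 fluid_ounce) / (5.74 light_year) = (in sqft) 1.33e-19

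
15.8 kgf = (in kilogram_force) 15.8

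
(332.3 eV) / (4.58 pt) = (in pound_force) 7.408e-15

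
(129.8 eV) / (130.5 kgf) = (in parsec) 5.266e-37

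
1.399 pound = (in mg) 6.346e+05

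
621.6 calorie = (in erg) 2.601e+10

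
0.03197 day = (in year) 8.759e-05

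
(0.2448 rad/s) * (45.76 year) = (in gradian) 2.249e+10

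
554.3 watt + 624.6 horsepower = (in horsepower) 625.3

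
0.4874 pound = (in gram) 221.1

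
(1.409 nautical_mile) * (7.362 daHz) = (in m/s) 1.921e+05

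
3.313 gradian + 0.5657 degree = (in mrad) 61.91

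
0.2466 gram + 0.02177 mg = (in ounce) 0.008699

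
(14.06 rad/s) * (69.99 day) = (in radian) 8.502e+07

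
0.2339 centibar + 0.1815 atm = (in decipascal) 1.862e+05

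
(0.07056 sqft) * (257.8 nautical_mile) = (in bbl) 1.969e+04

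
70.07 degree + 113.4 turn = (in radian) 713.7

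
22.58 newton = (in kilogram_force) 2.303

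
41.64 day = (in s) 3.598e+06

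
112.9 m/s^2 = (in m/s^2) 112.9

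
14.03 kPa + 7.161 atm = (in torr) 5548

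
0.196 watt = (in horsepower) 0.0002628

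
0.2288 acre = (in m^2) 925.9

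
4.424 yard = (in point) 1.147e+04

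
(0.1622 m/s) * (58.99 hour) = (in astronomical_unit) 2.303e-07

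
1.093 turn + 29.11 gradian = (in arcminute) 2.518e+04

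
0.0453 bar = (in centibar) 4.53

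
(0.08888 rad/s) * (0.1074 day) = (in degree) 4.725e+04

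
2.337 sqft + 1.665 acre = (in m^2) 6738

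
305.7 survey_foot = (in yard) 101.9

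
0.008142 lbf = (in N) 0.03622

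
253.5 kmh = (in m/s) 70.42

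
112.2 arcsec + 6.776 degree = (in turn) 0.01891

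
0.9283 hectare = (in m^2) 9283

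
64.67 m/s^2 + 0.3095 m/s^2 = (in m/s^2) 64.98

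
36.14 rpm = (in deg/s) 216.8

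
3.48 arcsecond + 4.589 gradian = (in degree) 4.131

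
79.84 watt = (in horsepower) 0.1071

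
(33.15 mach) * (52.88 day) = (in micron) 5.157e+16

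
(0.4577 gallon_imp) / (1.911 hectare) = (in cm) 1.089e-05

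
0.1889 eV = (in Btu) 2.869e-23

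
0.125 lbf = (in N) 0.556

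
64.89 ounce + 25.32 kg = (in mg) 2.716e+07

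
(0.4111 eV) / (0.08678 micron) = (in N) 7.59e-13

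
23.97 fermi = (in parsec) 7.768e-31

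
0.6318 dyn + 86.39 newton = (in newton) 86.39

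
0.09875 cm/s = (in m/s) 0.0009875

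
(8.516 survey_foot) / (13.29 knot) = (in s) 0.3797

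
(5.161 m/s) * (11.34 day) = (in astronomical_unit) 3.38e-05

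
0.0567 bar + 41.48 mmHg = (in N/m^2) 1.12e+04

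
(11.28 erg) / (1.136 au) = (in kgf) 6.768e-19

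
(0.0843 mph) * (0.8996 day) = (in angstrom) 2.929e+13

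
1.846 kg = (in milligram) 1.846e+06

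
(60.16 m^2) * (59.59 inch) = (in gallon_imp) 2.003e+04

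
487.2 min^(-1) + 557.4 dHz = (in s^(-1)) 63.86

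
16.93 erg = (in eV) 1.057e+13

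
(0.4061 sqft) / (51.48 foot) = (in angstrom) 2.404e+07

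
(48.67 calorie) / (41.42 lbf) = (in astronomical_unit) 7.388e-12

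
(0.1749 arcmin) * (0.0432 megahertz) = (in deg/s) 125.9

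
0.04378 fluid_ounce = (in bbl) 8.144e-06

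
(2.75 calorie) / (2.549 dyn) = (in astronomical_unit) 3.017e-06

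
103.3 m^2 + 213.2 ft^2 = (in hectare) 0.01231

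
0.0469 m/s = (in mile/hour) 0.1049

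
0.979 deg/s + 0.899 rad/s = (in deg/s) 52.49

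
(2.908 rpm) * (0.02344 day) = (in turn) 98.16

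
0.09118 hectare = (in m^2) 911.8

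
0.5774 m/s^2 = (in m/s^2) 0.5774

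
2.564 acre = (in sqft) 1.117e+05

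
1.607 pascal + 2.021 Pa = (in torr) 0.02721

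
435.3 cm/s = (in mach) 0.01278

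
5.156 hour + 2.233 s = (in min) 309.4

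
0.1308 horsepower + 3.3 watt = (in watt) 100.8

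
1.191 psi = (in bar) 0.08212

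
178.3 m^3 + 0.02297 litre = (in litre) 1.783e+05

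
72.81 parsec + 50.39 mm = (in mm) 2.247e+21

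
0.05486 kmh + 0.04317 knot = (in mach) 0.00011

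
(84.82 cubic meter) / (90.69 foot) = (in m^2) 3.068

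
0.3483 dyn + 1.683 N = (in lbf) 0.3784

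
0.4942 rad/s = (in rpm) 4.719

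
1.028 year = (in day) 375.2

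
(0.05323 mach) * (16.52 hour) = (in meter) 1.078e+06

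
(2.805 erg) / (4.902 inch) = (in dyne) 0.2253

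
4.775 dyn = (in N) 4.775e-05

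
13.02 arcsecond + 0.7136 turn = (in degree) 256.9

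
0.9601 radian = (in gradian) 61.12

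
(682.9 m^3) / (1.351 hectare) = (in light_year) 5.343e-18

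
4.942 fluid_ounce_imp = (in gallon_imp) 0.03089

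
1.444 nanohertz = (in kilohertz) 1.444e-12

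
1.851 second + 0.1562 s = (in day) 2.323e-05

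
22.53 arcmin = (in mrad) 6.554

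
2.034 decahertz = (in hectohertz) 0.2034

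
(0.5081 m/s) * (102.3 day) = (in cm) 4.491e+08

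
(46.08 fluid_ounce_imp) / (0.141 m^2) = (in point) 26.32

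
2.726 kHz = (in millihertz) 2.726e+06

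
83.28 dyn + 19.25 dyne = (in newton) 0.001025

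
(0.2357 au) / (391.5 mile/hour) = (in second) 2.015e+08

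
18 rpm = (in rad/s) 1.885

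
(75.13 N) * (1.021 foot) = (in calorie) 5.588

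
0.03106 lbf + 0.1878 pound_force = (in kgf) 0.09927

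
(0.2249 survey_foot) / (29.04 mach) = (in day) 8.024e-11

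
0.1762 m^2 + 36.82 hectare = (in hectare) 36.82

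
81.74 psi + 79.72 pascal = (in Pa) 5.637e+05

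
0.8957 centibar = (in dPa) 8957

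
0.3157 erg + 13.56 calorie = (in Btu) 0.05377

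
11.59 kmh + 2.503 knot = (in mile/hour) 10.08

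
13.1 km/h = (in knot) 7.073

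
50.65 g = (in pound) 0.1117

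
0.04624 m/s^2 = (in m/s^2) 0.04624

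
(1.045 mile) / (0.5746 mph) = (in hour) 1.819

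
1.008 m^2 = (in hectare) 0.0001008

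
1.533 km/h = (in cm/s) 42.58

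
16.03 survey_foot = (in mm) 4886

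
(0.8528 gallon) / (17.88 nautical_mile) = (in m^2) 9.749e-08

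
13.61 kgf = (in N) 133.5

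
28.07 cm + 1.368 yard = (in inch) 60.3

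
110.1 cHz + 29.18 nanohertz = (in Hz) 1.101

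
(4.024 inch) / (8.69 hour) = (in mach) 9.595e-09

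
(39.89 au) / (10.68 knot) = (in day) 1.257e+07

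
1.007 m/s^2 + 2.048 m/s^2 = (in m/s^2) 3.055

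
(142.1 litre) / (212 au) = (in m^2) 4.481e-15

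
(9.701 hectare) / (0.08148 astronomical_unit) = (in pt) 0.02256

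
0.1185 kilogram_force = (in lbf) 0.2612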